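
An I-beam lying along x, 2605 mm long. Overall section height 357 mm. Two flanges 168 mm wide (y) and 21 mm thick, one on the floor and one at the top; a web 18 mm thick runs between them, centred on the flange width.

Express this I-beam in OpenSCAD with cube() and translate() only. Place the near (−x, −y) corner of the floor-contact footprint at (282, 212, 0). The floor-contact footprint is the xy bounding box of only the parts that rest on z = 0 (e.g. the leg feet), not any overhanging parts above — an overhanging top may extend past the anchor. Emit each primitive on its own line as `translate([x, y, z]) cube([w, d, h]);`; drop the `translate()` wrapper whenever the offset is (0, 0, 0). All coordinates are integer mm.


translate([282, 212, 0]) cube([2605, 168, 21]);
translate([282, 287, 21]) cube([2605, 18, 315]);
translate([282, 212, 336]) cube([2605, 168, 21]);


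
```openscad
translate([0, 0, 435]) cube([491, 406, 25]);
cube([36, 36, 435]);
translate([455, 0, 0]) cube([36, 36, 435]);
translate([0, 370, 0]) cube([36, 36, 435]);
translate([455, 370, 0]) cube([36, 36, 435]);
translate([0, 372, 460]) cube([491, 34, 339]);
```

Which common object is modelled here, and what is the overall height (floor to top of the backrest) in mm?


A chair. The overall height is 799 mm.

A slab on four corner posts with a tall panel at the back — a chair. The seat slab sits at z = 435 with thickness 25, and the 339 mm backrest starts at the seat top, so the overall height is 435 + 25 + 339 = 799 mm.


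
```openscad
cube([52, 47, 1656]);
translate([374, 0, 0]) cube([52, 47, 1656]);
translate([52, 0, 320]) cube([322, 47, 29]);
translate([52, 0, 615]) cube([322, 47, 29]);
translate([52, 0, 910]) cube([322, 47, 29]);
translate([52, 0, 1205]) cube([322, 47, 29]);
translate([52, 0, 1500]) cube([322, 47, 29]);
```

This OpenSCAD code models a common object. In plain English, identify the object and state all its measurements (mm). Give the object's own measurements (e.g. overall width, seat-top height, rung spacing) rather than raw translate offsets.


A straight ladder. Two 52×47 mm vertical rails, 1656 mm tall, stand 426 mm apart (outside-to-outside) with their front faces coplanar on the −y side. 5 rungs, each 47 mm deep and 29 mm tall, span between the inner faces of the rails, front faces flush with the rails. The lowest rung's underside is at z = 320 mm and rungs are spaced 295 mm apart (underside to underside).


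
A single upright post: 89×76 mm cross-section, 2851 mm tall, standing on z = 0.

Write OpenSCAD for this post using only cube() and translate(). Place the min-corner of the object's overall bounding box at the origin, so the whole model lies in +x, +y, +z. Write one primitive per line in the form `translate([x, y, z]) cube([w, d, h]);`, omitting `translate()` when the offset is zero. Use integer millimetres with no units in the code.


cube([89, 76, 2851]);


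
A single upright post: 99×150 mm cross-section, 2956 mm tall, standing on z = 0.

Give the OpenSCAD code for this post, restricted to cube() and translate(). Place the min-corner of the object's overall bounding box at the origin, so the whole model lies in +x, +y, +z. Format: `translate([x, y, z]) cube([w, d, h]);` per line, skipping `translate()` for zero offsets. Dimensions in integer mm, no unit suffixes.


cube([99, 150, 2956]);


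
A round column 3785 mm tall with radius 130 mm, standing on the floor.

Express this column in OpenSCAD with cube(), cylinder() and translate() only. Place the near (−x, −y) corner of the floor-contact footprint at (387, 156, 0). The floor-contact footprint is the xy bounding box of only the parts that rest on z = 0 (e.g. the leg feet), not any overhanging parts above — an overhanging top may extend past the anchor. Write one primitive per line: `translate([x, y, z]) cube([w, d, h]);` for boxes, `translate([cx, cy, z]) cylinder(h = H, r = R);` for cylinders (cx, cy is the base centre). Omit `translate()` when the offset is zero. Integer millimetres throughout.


translate([517, 286, 0]) cylinder(h = 3785, r = 130);


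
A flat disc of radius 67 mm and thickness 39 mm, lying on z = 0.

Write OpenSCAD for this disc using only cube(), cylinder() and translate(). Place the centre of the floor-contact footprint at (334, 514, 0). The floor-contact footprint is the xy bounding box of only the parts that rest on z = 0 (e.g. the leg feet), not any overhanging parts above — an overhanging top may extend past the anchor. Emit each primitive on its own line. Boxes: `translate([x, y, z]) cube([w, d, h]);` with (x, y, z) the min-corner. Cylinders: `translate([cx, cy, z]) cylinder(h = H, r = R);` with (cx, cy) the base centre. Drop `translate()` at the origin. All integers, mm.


translate([334, 514, 0]) cylinder(h = 39, r = 67);


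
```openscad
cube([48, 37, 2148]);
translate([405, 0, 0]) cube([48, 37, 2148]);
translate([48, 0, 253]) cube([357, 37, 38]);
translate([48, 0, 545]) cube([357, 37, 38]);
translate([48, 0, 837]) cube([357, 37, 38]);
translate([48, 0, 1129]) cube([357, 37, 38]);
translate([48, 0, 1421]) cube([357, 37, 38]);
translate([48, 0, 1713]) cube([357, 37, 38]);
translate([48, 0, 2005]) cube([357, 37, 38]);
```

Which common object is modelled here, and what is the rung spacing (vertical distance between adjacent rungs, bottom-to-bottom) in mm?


A ladder. The rung spacing is 292 mm.

Two tall 48×37 posts with 7 short bars between them — a ladder. Adjacent rungs sit at z = 253 and z = 545, so the spacing is 545 − 253 = 292 mm.


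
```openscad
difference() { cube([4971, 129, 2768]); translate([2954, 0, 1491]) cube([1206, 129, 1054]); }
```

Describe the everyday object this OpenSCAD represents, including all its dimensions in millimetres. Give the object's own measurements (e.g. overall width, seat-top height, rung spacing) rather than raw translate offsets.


A wall 4971 mm long (x), 129 mm thick (y), 2768 mm tall, with a rectangular window opening cut through it. The opening is 1206 mm wide and 1054 mm tall; its sill is at z = 1491 mm and its near (−x) edge is 2954 mm from the wall's −x end. The opening passes through the full wall thickness.


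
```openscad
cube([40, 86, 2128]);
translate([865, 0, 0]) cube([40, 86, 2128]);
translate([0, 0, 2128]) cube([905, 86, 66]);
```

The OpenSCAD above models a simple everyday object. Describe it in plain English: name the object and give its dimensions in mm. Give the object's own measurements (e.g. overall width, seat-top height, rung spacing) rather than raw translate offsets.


A door frame. The clear opening is 825 mm wide and 2128 mm high. Two 40 mm wide jambs, 86 mm deep, stand either side of the opening from the floor to the top of the opening. A 66 mm thick head sits across the top of both jambs, spanning the full outside width of the frame.


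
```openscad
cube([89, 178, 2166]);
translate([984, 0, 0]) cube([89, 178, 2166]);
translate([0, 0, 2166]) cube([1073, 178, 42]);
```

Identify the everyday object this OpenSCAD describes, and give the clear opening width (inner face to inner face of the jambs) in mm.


A door frame. The clear opening width is 895 mm.

Two 2166 mm tall posts with a header on top — a door frame. The left jamb is 89 mm wide at x = 0; the right jamb starts at x = 984. The clear opening is 984 − 89 = 895 mm.


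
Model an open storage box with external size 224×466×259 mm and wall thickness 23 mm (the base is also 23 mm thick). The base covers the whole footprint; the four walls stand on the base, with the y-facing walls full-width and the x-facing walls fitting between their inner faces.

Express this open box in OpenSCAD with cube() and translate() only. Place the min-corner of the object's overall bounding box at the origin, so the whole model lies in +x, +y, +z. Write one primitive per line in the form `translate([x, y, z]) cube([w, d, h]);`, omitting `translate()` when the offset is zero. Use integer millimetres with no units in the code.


cube([224, 466, 23]);
translate([0, 0, 23]) cube([224, 23, 236]);
translate([0, 443, 23]) cube([224, 23, 236]);
translate([0, 23, 23]) cube([23, 420, 236]);
translate([201, 23, 23]) cube([23, 420, 236]);


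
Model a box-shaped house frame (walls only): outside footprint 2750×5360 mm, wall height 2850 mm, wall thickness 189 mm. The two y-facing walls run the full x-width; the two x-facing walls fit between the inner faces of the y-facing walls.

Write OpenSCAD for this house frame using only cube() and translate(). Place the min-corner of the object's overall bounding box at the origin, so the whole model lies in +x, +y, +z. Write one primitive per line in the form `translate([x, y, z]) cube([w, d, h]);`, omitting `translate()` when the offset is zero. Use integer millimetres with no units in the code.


cube([2750, 189, 2850]);
translate([0, 5171, 0]) cube([2750, 189, 2850]);
translate([0, 189, 0]) cube([189, 4982, 2850]);
translate([2561, 189, 0]) cube([189, 4982, 2850]);


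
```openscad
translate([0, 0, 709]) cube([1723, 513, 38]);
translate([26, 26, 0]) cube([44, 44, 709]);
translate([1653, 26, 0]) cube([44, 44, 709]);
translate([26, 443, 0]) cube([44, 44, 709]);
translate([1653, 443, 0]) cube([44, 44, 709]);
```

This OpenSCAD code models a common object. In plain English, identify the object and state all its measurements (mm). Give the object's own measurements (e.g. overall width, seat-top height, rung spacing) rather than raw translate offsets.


A rectangular dining table. The top is 1723×513×38 mm with its upper surface at z = 747 mm. It stands on four 44×44 mm square legs, each inset 26 mm from the nearest pair of top edges, running from the floor to the underside of the top.


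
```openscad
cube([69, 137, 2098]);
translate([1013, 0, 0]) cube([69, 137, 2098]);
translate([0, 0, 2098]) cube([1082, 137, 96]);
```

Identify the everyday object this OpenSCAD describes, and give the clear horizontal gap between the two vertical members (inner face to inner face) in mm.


A door frame. The clear opening width is 944 mm.

Two 2098 mm tall posts with a header on top — a door frame. The left jamb is 69 mm wide at x = 0; the right jamb starts at x = 1013. The clear opening is 1013 − 69 = 944 mm.


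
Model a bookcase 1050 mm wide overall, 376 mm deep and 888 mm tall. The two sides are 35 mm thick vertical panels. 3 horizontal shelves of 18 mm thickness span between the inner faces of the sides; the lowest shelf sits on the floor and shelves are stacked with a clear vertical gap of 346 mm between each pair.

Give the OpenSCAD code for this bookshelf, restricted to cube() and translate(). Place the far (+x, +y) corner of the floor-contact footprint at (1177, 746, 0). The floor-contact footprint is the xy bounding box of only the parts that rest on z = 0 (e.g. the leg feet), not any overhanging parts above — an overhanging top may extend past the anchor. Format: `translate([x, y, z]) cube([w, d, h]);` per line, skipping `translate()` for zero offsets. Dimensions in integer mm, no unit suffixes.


translate([127, 370, 0]) cube([35, 376, 888]);
translate([1142, 370, 0]) cube([35, 376, 888]);
translate([162, 370, 0]) cube([980, 376, 18]);
translate([162, 370, 364]) cube([980, 376, 18]);
translate([162, 370, 728]) cube([980, 376, 18]);


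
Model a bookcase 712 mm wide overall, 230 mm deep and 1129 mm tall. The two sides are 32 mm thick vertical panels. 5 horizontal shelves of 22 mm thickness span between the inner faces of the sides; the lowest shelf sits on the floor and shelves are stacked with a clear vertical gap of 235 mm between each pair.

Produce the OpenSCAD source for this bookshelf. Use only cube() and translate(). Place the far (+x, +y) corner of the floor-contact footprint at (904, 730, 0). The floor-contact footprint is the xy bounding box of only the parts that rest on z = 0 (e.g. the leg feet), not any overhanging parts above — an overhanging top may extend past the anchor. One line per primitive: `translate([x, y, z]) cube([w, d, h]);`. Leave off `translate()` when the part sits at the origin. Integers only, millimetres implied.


translate([192, 500, 0]) cube([32, 230, 1129]);
translate([872, 500, 0]) cube([32, 230, 1129]);
translate([224, 500, 0]) cube([648, 230, 22]);
translate([224, 500, 257]) cube([648, 230, 22]);
translate([224, 500, 514]) cube([648, 230, 22]);
translate([224, 500, 771]) cube([648, 230, 22]);
translate([224, 500, 1028]) cube([648, 230, 22]);


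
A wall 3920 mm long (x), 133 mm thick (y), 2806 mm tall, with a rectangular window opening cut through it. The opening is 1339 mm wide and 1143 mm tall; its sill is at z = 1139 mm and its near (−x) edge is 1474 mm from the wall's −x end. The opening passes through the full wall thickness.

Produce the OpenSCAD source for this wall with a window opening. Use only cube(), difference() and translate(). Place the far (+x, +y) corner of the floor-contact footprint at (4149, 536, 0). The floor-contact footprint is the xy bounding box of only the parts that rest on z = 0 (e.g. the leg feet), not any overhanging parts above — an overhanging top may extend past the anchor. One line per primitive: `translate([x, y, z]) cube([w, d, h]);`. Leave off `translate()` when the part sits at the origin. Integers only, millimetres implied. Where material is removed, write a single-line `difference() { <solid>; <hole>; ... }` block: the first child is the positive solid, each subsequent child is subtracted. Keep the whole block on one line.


difference() { translate([229, 403, 0]) cube([3920, 133, 2806]); translate([1703, 403, 1139]) cube([1339, 133, 1143]); }


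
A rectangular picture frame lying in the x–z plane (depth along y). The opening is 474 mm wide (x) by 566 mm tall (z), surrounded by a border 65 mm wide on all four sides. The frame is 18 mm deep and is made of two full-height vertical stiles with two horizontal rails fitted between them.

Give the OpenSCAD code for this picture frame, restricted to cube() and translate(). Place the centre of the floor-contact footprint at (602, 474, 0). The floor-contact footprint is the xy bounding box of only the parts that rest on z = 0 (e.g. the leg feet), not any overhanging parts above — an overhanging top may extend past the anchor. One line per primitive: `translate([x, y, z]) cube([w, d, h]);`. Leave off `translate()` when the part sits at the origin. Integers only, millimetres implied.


translate([300, 465, 0]) cube([65, 18, 696]);
translate([839, 465, 0]) cube([65, 18, 696]);
translate([365, 465, 0]) cube([474, 18, 65]);
translate([365, 465, 631]) cube([474, 18, 65]);


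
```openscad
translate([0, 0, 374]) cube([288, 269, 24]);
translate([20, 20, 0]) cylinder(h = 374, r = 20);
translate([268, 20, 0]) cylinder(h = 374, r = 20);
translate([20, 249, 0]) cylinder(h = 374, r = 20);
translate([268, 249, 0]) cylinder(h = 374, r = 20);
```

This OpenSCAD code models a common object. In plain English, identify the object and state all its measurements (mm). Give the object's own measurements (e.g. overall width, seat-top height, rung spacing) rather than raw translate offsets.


A simple wooden stool: a rectangular seat 288 mm (x) by 269 mm (y), 24 mm thick, top face at z = 398 mm, on four round legs, each 40 mm in diameter. The legs rest on z = 0, each leg's axis is inset half a diameter from the nearest pair of seat edges (so the leg's bounding box is flush with the corner).


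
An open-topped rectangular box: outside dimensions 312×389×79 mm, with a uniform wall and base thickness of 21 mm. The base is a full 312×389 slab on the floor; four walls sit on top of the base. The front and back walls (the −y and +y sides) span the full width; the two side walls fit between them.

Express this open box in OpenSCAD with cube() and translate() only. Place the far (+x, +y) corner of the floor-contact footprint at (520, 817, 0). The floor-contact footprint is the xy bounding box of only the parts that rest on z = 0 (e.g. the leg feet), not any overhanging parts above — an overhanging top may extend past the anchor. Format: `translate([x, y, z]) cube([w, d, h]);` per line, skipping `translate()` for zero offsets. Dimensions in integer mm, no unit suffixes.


translate([208, 428, 0]) cube([312, 389, 21]);
translate([208, 428, 21]) cube([312, 21, 58]);
translate([208, 796, 21]) cube([312, 21, 58]);
translate([208, 449, 21]) cube([21, 347, 58]);
translate([499, 449, 21]) cube([21, 347, 58]);


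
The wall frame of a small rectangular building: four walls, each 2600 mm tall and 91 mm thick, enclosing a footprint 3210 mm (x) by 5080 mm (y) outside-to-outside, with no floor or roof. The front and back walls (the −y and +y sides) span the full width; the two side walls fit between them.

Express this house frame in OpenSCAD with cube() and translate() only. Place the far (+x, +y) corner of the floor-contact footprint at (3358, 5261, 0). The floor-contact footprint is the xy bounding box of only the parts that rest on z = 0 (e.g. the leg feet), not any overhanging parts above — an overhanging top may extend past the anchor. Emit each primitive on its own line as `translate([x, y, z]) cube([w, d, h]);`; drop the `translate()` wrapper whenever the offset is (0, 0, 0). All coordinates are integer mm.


translate([148, 181, 0]) cube([3210, 91, 2600]);
translate([148, 5170, 0]) cube([3210, 91, 2600]);
translate([148, 272, 0]) cube([91, 4898, 2600]);
translate([3267, 272, 0]) cube([91, 4898, 2600]);


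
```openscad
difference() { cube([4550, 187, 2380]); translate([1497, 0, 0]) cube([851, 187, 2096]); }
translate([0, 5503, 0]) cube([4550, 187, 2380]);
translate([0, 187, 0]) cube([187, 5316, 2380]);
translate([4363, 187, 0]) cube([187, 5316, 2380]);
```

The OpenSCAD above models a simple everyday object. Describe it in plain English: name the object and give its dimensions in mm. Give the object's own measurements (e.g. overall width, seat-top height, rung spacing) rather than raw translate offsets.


A single room: four walls, each 2380 mm tall and 187 mm thick, enclosing an outside footprint 4550×5690 mm (x × y), no floor or roof. The front and back walls (−y and +y sides) run the full x-width; the side walls fit between their inner faces. A door opening 851 mm wide and 2096 mm tall is cut through the front wall from the floor up, its −x edge 1497 mm from the wall's −x end.


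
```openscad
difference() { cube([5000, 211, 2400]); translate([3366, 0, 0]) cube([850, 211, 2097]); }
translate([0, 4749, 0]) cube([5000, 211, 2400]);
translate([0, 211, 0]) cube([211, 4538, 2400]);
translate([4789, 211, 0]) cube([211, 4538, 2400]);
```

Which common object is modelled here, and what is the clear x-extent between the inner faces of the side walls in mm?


A single room. The interior width is 4578 mm.

Four walls enclosing a rectangle with a door in the front wall — a room. Outside width 5000 minus two 211 mm walls gives 4578 mm.


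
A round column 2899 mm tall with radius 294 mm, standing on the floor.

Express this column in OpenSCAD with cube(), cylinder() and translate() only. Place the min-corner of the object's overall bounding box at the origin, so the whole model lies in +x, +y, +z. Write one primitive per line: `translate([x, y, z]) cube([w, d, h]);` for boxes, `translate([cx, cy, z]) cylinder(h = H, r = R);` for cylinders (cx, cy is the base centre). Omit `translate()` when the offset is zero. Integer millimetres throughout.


translate([294, 294, 0]) cylinder(h = 2899, r = 294);


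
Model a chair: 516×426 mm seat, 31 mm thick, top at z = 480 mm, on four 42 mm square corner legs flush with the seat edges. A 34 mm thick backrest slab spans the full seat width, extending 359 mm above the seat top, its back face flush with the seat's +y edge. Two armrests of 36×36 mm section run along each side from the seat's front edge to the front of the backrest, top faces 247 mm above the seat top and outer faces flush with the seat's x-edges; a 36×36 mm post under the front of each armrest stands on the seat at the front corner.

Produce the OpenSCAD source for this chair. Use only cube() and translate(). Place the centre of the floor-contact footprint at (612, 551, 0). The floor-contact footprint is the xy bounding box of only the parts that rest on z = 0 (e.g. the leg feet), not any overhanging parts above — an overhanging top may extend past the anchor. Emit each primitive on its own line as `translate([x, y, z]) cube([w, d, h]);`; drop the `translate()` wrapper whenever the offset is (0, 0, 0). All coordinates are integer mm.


translate([354, 338, 449]) cube([516, 426, 31]);
translate([354, 338, 0]) cube([42, 42, 449]);
translate([828, 338, 0]) cube([42, 42, 449]);
translate([354, 722, 0]) cube([42, 42, 449]);
translate([828, 722, 0]) cube([42, 42, 449]);
translate([354, 730, 480]) cube([516, 34, 359]);
translate([354, 338, 691]) cube([36, 392, 36]);
translate([834, 338, 691]) cube([36, 392, 36]);
translate([354, 338, 480]) cube([36, 36, 211]);
translate([834, 338, 480]) cube([36, 36, 211]);


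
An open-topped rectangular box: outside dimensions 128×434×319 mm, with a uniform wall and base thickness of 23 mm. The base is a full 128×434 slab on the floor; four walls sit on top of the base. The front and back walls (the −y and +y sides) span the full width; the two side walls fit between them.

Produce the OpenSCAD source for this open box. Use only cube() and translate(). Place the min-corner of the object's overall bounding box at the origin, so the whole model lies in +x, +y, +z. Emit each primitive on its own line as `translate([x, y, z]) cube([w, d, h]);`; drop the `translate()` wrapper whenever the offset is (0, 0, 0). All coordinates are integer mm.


cube([128, 434, 23]);
translate([0, 0, 23]) cube([128, 23, 296]);
translate([0, 411, 23]) cube([128, 23, 296]);
translate([0, 23, 23]) cube([23, 388, 296]);
translate([105, 23, 23]) cube([23, 388, 296]);


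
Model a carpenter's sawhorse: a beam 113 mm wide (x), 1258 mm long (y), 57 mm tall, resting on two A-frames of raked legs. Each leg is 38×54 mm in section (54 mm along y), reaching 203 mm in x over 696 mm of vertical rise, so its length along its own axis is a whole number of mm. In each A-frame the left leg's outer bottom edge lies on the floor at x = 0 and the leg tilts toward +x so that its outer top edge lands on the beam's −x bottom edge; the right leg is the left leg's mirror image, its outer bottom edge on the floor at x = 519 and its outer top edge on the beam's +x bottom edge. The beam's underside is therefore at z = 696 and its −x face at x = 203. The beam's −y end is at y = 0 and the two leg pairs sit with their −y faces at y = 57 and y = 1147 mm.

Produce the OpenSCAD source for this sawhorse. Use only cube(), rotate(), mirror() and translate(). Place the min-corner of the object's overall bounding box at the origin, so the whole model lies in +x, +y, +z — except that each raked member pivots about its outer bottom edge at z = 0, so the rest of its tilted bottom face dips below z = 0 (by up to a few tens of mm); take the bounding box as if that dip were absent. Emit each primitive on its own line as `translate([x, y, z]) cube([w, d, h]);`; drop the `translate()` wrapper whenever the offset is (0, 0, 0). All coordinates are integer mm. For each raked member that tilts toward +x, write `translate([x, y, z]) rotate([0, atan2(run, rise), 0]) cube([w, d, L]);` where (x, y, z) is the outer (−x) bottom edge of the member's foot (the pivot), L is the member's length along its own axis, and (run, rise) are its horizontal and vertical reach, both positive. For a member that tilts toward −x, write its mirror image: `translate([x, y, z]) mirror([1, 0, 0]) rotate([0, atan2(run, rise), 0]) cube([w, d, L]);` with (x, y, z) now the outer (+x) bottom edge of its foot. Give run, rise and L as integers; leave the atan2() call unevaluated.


translate([203, 0, 696]) cube([113, 1258, 57]);
translate([0, 57, 0]) rotate([0, atan2(203, 696), 0]) cube([38, 54, 725]);
translate([519, 57, 0]) mirror([1, 0, 0]) rotate([0, atan2(203, 696), 0]) cube([38, 54, 725]);
translate([0, 1147, 0]) rotate([0, atan2(203, 696), 0]) cube([38, 54, 725]);
translate([519, 1147, 0]) mirror([1, 0, 0]) rotate([0, atan2(203, 696), 0]) cube([38, 54, 725]);


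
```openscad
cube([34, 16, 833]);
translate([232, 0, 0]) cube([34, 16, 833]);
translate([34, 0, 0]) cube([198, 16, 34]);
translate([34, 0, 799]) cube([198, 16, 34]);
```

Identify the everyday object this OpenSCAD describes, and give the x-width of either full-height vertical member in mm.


A picture frame. The border width is 34 mm.

Four thin pieces enclosing a rectangular opening — a picture frame. The two full-height stiles are 833 mm tall; the top rail sits at z = 799 and is 34 mm tall, so the border above the opening is 833 − 799 = 34 mm, matching the stile x-width.


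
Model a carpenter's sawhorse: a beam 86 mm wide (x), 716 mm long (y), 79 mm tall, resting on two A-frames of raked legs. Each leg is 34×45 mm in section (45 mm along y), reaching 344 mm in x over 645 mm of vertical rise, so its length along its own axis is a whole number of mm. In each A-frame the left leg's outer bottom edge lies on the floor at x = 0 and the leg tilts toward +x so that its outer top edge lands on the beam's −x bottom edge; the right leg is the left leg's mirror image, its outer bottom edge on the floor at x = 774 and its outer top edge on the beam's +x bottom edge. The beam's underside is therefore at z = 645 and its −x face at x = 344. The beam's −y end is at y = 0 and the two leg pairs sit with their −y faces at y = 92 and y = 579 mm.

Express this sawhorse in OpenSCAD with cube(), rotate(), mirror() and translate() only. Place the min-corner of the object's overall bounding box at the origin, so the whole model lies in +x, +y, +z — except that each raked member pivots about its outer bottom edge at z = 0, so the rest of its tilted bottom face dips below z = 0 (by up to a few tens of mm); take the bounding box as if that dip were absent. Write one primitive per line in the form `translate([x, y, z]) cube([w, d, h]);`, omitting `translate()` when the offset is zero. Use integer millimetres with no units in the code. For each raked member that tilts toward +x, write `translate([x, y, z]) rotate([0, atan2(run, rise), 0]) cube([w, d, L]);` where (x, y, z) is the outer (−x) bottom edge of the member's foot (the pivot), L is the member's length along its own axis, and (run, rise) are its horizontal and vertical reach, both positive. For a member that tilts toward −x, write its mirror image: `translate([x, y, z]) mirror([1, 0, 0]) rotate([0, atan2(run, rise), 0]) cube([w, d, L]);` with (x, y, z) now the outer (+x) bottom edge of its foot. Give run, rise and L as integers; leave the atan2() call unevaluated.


translate([344, 0, 645]) cube([86, 716, 79]);
translate([0, 92, 0]) rotate([0, atan2(344, 645), 0]) cube([34, 45, 731]);
translate([774, 92, 0]) mirror([1, 0, 0]) rotate([0, atan2(344, 645), 0]) cube([34, 45, 731]);
translate([0, 579, 0]) rotate([0, atan2(344, 645), 0]) cube([34, 45, 731]);
translate([774, 579, 0]) mirror([1, 0, 0]) rotate([0, atan2(344, 645), 0]) cube([34, 45, 731]);


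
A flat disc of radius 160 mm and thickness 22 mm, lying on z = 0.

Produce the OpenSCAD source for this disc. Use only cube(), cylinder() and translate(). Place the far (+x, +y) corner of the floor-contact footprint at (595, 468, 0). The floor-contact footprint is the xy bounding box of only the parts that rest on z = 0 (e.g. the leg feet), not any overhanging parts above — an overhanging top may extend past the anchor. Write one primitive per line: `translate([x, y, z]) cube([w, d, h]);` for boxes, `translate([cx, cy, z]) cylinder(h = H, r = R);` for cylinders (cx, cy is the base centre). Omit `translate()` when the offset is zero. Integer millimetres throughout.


translate([435, 308, 0]) cylinder(h = 22, r = 160);


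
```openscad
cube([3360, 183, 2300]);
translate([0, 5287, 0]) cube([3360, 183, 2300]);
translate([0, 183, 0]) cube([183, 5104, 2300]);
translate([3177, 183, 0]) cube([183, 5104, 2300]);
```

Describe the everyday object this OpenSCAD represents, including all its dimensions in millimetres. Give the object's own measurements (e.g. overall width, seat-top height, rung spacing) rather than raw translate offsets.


The wall frame of a small rectangular building: four walls, each 2300 mm tall and 183 mm thick, enclosing a footprint 3360 mm (x) by 5470 mm (y) outside-to-outside, with no floor or roof. The front and back walls (the −y and +y sides) span the full width; the two side walls fit between them.


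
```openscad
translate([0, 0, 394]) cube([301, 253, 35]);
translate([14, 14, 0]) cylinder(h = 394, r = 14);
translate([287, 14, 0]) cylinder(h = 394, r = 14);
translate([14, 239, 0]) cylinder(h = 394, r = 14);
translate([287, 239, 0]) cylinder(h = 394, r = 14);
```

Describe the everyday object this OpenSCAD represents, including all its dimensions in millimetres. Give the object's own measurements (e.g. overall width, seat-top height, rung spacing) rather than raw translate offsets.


A simple wooden stool: a rectangular seat 301 mm (x) by 253 mm (y), 35 mm thick, top face at z = 429 mm, on four round legs, each 28 mm in diameter. The legs rest on z = 0, each leg's axis is inset half a diameter from the nearest pair of seat edges (so the leg's bounding box is flush with the corner).


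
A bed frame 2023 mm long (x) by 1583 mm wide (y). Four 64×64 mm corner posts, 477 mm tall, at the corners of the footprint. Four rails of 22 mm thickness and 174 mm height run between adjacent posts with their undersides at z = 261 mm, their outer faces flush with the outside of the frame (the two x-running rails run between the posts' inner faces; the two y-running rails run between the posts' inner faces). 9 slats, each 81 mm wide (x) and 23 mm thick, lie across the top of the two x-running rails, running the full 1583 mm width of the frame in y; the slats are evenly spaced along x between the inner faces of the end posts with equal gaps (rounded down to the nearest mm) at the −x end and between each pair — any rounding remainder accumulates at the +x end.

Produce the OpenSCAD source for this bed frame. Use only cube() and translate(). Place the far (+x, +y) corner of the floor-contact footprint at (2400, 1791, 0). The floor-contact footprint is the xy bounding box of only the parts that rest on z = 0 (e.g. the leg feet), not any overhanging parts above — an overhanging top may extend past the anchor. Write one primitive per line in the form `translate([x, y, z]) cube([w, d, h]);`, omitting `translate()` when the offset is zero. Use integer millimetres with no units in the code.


translate([377, 208, 0]) cube([64, 64, 477]);
translate([377, 1727, 0]) cube([64, 64, 477]);
translate([2336, 208, 0]) cube([64, 64, 477]);
translate([2336, 1727, 0]) cube([64, 64, 477]);
translate([441, 208, 261]) cube([1895, 22, 174]);
translate([441, 1769, 261]) cube([1895, 22, 174]);
translate([377, 272, 261]) cube([22, 1455, 174]);
translate([2378, 272, 261]) cube([22, 1455, 174]);
translate([557, 208, 435]) cube([81, 1583, 23]);
translate([754, 208, 435]) cube([81, 1583, 23]);
translate([951, 208, 435]) cube([81, 1583, 23]);
translate([1148, 208, 435]) cube([81, 1583, 23]);
translate([1345, 208, 435]) cube([81, 1583, 23]);
translate([1542, 208, 435]) cube([81, 1583, 23]);
translate([1739, 208, 435]) cube([81, 1583, 23]);
translate([1936, 208, 435]) cube([81, 1583, 23]);
translate([2133, 208, 435]) cube([81, 1583, 23]);


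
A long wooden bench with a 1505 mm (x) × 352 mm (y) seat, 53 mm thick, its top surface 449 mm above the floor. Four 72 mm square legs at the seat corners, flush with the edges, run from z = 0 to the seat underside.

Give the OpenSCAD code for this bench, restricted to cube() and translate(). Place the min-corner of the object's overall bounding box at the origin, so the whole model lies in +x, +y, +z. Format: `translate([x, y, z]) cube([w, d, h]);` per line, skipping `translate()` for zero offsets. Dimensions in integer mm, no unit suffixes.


// leg_h = 449 − 53 = 396
translate([0, 0, 396]) cube([1505, 352, 53]);
cube([72, 72, 396]);
translate([0, 280, 0]) cube([72, 72, 396]);
translate([1433, 0, 0]) cube([72, 72, 396]);
translate([1433, 280, 0]) cube([72, 72, 396]);


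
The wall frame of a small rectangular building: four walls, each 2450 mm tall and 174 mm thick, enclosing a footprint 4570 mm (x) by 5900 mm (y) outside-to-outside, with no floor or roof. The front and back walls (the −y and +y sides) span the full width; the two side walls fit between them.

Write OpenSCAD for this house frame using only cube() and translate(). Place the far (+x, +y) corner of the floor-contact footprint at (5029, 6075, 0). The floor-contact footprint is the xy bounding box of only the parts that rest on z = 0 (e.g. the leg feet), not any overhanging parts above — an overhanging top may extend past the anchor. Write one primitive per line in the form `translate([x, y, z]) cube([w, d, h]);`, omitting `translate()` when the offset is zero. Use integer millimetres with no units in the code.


translate([459, 175, 0]) cube([4570, 174, 2450]);
translate([459, 5901, 0]) cube([4570, 174, 2450]);
translate([459, 349, 0]) cube([174, 5552, 2450]);
translate([4855, 349, 0]) cube([174, 5552, 2450]);


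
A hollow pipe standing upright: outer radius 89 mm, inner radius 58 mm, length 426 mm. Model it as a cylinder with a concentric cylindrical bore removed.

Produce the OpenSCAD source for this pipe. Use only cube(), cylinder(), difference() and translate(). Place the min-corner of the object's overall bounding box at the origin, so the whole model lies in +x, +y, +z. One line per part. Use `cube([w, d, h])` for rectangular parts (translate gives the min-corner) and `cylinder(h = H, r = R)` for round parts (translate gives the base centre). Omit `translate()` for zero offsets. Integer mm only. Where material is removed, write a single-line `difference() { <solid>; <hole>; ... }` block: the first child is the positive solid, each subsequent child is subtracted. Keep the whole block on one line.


difference() { translate([89, 89, 0]) cylinder(h = 426, r = 89); translate([89, 89, 0]) cylinder(h = 426, r = 58); }


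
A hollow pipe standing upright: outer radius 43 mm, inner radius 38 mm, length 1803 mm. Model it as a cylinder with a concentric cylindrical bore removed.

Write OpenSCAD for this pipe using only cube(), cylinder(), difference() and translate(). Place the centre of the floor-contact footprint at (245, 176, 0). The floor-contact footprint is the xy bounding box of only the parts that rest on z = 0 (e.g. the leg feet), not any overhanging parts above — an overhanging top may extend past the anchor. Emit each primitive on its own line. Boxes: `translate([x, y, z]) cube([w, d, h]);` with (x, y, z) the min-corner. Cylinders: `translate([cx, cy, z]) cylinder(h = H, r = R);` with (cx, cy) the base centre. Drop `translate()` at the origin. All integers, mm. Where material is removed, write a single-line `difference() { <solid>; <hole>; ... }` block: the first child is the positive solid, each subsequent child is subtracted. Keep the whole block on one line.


difference() { translate([245, 176, 0]) cylinder(h = 1803, r = 43); translate([245, 176, 0]) cylinder(h = 1803, r = 38); }


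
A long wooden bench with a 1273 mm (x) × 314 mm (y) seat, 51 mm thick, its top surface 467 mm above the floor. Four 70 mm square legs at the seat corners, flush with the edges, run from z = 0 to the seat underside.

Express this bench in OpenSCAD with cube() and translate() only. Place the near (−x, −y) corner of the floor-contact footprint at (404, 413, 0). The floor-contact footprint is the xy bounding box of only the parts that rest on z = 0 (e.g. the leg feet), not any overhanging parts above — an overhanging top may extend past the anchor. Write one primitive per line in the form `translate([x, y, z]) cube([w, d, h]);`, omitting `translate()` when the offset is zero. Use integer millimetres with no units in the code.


translate([404, 413, 416]) cube([1273, 314, 51]);
translate([404, 413, 0]) cube([70, 70, 416]);
translate([404, 657, 0]) cube([70, 70, 416]);
translate([1607, 413, 0]) cube([70, 70, 416]);
translate([1607, 657, 0]) cube([70, 70, 416]);


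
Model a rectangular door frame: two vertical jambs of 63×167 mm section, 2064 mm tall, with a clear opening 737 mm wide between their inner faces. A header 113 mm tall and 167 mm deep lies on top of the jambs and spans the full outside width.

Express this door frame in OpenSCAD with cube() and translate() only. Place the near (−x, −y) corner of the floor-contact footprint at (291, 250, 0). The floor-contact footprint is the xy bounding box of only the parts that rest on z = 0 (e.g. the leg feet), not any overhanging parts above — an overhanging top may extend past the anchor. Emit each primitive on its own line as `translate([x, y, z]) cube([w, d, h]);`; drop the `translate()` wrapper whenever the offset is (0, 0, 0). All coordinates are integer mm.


translate([291, 250, 0]) cube([63, 167, 2064]);
translate([1091, 250, 0]) cube([63, 167, 2064]);
translate([291, 250, 2064]) cube([863, 167, 113]);


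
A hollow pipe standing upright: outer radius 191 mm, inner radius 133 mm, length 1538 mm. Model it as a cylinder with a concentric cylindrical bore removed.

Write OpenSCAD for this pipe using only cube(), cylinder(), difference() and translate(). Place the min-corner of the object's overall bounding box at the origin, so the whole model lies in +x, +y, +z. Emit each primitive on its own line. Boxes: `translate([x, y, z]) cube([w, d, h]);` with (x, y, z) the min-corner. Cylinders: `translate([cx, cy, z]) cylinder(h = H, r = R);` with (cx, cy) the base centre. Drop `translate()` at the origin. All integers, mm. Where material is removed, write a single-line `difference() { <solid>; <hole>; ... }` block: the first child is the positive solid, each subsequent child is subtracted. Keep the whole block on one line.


difference() { translate([191, 191, 0]) cylinder(h = 1538, r = 191); translate([191, 191, 0]) cylinder(h = 1538, r = 133); }


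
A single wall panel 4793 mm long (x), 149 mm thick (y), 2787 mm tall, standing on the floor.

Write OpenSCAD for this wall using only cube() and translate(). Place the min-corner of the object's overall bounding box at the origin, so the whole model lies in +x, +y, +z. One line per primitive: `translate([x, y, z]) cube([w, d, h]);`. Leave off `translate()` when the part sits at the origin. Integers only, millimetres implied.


cube([4793, 149, 2787]);


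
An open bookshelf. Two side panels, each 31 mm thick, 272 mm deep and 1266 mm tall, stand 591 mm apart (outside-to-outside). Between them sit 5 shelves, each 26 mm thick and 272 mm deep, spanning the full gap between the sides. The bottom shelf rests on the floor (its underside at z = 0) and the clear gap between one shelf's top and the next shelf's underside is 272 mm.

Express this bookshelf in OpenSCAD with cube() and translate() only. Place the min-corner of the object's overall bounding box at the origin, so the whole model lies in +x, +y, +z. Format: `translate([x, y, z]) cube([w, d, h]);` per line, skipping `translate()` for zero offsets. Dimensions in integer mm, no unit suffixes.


cube([31, 272, 1266]);
translate([560, 0, 0]) cube([31, 272, 1266]);
translate([31, 0, 0]) cube([529, 272, 26]);
translate([31, 0, 298]) cube([529, 272, 26]);
translate([31, 0, 596]) cube([529, 272, 26]);
translate([31, 0, 894]) cube([529, 272, 26]);
translate([31, 0, 1192]) cube([529, 272, 26]);


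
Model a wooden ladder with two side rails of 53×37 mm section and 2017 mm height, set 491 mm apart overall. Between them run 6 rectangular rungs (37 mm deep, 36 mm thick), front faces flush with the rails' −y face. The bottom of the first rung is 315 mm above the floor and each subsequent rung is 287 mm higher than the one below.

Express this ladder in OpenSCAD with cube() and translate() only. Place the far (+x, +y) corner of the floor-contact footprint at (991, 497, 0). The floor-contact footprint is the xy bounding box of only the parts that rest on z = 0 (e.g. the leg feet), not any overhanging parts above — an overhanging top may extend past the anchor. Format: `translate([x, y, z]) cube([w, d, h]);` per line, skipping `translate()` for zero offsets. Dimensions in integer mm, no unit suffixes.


translate([500, 460, 0]) cube([53, 37, 2017]);
translate([938, 460, 0]) cube([53, 37, 2017]);
translate([553, 460, 315]) cube([385, 37, 36]);
translate([553, 460, 602]) cube([385, 37, 36]);
translate([553, 460, 889]) cube([385, 37, 36]);
translate([553, 460, 1176]) cube([385, 37, 36]);
translate([553, 460, 1463]) cube([385, 37, 36]);
translate([553, 460, 1750]) cube([385, 37, 36]);
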